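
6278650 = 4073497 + 2205153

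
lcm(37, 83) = 3071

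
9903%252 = 75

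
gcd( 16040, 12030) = 4010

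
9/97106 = 9/97106 = 0.00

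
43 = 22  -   - 21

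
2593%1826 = 767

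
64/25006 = 32/12503= 0.00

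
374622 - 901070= - 526448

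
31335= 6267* 5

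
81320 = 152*535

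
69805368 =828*84306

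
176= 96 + 80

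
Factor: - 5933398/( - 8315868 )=2^( - 1 )*3^( - 1 )*11^( - 1)*43^1*73^ (  -  1 )*863^ ( - 1) * 68993^1= 2966699/4157934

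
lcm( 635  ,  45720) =45720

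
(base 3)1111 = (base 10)40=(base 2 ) 101000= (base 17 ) 26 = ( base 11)37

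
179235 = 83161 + 96074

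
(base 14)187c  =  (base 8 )10506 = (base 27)61l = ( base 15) 149c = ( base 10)4422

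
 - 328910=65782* ( - 5 ) 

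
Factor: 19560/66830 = 12/41 = 2^2*3^1*41^( - 1 )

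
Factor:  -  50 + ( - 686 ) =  - 2^5*23^1= - 736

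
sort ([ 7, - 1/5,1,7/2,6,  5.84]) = [-1/5,1, 7/2, 5.84,  6,  7]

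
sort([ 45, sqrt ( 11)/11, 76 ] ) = [sqrt(11 )/11 , 45 , 76]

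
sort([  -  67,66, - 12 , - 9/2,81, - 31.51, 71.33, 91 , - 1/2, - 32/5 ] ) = [ - 67, - 31.51, - 12, - 32/5, - 9/2 , - 1/2, 66, 71.33 , 81,91]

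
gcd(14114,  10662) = 2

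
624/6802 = 312/3401 = 0.09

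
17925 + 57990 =75915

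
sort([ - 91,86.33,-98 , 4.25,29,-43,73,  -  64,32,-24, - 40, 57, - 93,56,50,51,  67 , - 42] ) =[ - 98,-93,-91,-64, - 43, - 42, - 40, - 24,4.25,29,32  ,  50,51 , 56, 57,67,73, 86.33]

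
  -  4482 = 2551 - 7033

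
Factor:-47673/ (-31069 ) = 3^2*5297^1*31069^(-1)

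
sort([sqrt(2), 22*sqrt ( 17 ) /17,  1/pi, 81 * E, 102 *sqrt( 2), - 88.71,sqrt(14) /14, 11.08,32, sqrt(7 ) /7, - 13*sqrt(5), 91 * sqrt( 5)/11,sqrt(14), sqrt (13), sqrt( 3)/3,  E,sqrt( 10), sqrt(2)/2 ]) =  [ - 88.71, - 13 * sqrt(5 ), sqrt( 14) /14, 1/pi,sqrt(7 ) /7, sqrt (3)/3, sqrt(2)/2 , sqrt( 2), E, sqrt(10), sqrt(13),sqrt( 14),22*sqrt( 17)/17, 11.08  ,  91 * sqrt( 5 ) /11, 32, 102*sqrt(2), 81*E ] 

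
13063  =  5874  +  7189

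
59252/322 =184+ 2/161 = 184.01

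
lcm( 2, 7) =14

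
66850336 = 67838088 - 987752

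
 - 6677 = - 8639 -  - 1962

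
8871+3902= 12773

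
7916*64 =506624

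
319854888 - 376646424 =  - 56791536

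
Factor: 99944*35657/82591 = 3563703208/82591 =2^3 * 13^1*31^2 * 181^1*197^1 * 82591^(-1)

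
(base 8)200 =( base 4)2000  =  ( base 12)A8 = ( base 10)128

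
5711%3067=2644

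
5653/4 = 1413 + 1/4 = 1413.25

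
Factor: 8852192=2^5*29^1*9539^1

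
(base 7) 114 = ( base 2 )111100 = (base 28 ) 24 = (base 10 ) 60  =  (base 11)55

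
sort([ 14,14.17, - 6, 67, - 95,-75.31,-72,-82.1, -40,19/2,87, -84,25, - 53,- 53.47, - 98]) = [ -98, - 95, - 84, - 82.1, - 75.31, - 72, - 53.47, - 53, -40, - 6,19/2,14,14.17,25,67, 87] 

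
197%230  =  197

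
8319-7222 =1097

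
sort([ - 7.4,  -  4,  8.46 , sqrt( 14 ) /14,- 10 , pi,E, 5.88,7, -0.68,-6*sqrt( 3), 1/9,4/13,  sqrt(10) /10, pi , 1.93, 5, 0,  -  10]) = [-6*sqrt(3 ),-10,-10, - 7.4 ,-4, - 0.68, 0, 1/9 , sqrt( 14) /14,  4/13, sqrt (10 ) /10, 1.93, E,pi, pi,5,5.88,7,  8.46]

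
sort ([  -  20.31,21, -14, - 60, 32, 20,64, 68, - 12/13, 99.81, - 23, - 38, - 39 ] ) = [ - 60, - 39 ,  -  38, - 23, - 20.31, - 14, - 12/13,20, 21, 32,  64,  68,99.81]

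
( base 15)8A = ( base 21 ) 64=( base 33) 3V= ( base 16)82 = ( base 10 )130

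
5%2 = 1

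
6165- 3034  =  3131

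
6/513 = 2/171 = 0.01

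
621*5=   3105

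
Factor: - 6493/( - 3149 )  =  43^1*47^( - 1 )*67^( - 1) * 151^1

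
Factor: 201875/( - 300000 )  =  -323/480 =-2^(  -  5 )*3^ (-1 ) * 5^( - 1) * 17^1*19^1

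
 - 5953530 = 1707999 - 7661529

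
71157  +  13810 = 84967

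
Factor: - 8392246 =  - 2^1* 97^1 * 181^1* 239^1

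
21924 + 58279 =80203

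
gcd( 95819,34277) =1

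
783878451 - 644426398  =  139452053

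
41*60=2460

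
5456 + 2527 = 7983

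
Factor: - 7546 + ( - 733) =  - 17^1*487^1 = - 8279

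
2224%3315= 2224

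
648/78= 8 + 4/13 = 8.31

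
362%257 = 105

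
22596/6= 3766= 3766.00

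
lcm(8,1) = 8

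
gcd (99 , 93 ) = 3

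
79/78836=79/78836 = 0.00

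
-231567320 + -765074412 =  - 996641732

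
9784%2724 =1612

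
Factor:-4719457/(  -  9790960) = 2^( - 4 ) *5^(-1)*122387^(  -  1) * 4719457^1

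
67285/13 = 67285/13 = 5175.77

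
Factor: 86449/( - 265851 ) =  - 3^ ( - 2)* 11^1 * 29^1 * 109^( - 1) = -319/981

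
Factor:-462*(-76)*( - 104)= -2^6*3^1*7^1*11^1*13^1*19^1 = - 3651648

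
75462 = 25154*3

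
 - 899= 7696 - 8595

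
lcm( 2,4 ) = 4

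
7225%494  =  309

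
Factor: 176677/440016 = 2^(-4 )*3^ ( - 1 ) * 89^(-1)*103^( - 1 )*176677^1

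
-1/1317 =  - 1 + 1316/1317 = - 0.00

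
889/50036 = 127/7148= 0.02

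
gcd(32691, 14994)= 51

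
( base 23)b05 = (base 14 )21a0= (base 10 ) 5824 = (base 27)7QJ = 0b1011011000000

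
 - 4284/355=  - 4284/355 = - 12.07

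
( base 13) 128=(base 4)3023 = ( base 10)203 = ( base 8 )313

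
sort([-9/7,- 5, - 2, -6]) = [- 6,-5, - 2, - 9/7]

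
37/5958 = 37/5958 =0.01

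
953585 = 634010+319575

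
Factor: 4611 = 3^1 * 29^1*53^1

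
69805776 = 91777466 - 21971690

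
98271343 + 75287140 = 173558483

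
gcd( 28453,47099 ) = 1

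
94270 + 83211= 177481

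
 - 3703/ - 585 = 6 + 193/585 =6.33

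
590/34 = 295/17 = 17.35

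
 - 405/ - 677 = 405/677 =0.60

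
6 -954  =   - 948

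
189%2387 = 189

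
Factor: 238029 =3^1*11^1*7213^1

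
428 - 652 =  - 224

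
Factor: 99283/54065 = 5^( - 1 )*11^( - 1)*101^1=101/55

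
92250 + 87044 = 179294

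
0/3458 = 0 = 0.00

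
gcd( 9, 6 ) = 3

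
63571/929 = 63571/929=68.43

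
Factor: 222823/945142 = 2^( - 1) * 11^( - 1) * 42961^( - 1 )*222823^1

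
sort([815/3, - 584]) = [  -  584 , 815/3 ] 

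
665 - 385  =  280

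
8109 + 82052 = 90161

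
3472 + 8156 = 11628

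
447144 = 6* 74524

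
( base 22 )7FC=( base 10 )3730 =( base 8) 7222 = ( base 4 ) 322102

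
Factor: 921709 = 19^1*139^1*349^1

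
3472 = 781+2691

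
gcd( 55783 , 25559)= 1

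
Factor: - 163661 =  - 163661^1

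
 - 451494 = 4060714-4512208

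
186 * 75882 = 14114052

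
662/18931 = 662/18931 = 0.03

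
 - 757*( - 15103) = 11432971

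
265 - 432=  - 167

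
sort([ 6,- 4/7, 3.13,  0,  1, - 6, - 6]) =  [-6, - 6, - 4/7 , 0,1,  3.13, 6]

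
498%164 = 6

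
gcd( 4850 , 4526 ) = 2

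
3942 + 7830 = 11772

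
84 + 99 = 183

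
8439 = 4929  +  3510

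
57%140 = 57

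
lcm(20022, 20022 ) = 20022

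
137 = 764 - 627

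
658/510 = 329/255 = 1.29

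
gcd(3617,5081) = 1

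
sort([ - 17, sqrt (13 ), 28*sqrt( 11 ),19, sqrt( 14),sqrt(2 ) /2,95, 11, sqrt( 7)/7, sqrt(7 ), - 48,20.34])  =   [ - 48, - 17, sqrt( 7)/7 , sqrt( 2)/2, sqrt(7), sqrt( 13), sqrt( 14),11, 19,20.34,28*sqrt( 11), 95]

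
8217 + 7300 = 15517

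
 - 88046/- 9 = 88046/9 = 9782.89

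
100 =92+8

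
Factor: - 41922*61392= -2573675424 = - 2^5*3^3*17^1*137^1 * 1279^1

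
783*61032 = 47788056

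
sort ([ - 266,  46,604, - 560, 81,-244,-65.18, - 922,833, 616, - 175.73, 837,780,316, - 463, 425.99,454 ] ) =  [ - 922, - 560, - 463,-266, - 244,-175.73, - 65.18, 46, 81,316,425.99, 454, 604,616,780, 833,837 ] 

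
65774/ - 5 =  - 65774/5 = - 13154.80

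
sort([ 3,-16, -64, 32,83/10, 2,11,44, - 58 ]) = [-64, - 58, - 16,  2, 3,83/10,11, 32, 44]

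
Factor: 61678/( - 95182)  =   - 30839^1*47591^( - 1 )  =  - 30839/47591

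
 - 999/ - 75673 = 999/75673 =0.01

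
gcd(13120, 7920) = 80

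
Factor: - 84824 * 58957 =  - 2^3*19^1 * 23^1*29^1*107^1*461^1  =  - 5000968568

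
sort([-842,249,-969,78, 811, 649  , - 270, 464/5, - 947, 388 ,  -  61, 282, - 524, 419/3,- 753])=[-969 , - 947, - 842, - 753,  -  524 ,  -  270, - 61,78,464/5,419/3,  249, 282 , 388 , 649,811] 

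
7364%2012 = 1328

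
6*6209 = 37254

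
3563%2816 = 747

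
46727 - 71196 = -24469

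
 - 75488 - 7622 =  - 83110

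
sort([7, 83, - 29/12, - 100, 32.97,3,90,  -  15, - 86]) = [ - 100, - 86, - 15, - 29/12, 3,7,32.97,83, 90 ] 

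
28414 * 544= 15457216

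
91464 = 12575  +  78889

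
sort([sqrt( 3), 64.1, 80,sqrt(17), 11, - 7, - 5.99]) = [ - 7, - 5.99,sqrt( 3 ),  sqrt( 17 ),11,  64.1, 80 ] 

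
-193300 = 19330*( - 10)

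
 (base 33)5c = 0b10110001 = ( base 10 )177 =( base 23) 7g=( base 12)129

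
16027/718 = 22+231/718 = 22.32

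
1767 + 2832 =4599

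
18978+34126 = 53104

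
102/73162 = 51/36581 =0.00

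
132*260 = 34320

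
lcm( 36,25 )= 900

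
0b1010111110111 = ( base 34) 4td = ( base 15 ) 19ed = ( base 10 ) 5623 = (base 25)8ON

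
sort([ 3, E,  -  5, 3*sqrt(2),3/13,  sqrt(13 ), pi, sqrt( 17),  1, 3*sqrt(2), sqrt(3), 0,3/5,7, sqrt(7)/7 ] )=[ - 5, 0,3/13, sqrt(7)/7,3/5, 1, sqrt(3), E, 3,pi , sqrt ( 13), sqrt( 17), 3*sqrt(2),3*sqrt( 2),7]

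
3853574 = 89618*43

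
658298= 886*743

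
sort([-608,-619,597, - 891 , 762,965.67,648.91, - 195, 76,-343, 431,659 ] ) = [ -891 ,-619,-608,-343 , - 195,76,  431,597,648.91, 659,762,965.67 ] 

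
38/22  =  1 +8/11 = 1.73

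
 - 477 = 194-671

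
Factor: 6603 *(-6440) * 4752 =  - 2^7 * 3^4 * 5^1 * 7^1 * 11^1*23^1 * 31^1 * 71^1 = - 202070816640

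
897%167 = 62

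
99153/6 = 16525+1/2 =16525.50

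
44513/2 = 44513/2 = 22256.50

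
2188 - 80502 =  - 78314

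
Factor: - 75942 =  - 2^1*3^2*4219^1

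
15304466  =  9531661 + 5772805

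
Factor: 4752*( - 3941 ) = -2^4 * 3^3*7^1*11^1*563^1 = - 18727632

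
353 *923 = 325819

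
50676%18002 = 14672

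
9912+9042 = 18954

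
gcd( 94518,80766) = 18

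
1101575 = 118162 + 983413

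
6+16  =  22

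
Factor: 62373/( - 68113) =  - 3^1 * 17^1*1223^1 *68113^ ( -1 ) 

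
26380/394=66 + 188/197= 66.95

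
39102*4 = 156408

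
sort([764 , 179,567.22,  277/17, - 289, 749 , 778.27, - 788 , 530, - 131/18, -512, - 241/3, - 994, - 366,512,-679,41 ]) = [  -  994, - 788, - 679, - 512, - 366,  -  289, - 241/3, - 131/18, 277/17,41, 179,512 , 530,  567.22,  749,  764,778.27]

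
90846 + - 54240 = 36606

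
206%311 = 206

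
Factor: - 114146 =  - 2^1*57073^1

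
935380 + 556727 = 1492107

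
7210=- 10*( - 721 )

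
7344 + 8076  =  15420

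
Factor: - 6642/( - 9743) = 2^1*3^4*41^1*9743^( - 1) 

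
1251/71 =17  +  44/71 = 17.62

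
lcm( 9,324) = 324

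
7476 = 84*89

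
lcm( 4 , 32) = 32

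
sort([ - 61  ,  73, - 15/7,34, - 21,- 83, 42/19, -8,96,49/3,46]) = [-83 , -61,-21, - 8, -15/7,42/19,49/3  ,  34,46,73,96]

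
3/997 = 3/997 = 0.00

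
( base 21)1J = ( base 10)40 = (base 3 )1111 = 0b101000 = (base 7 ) 55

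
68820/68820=1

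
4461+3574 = 8035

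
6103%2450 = 1203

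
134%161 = 134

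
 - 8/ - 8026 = 4/4013 = 0.00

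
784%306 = 172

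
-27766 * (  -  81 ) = 2249046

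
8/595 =8/595 = 0.01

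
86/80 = 43/40  =  1.07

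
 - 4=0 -4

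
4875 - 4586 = 289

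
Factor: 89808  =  2^4 *3^1 *1871^1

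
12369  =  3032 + 9337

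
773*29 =22417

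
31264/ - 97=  -323 + 67/97 =- 322.31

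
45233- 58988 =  - 13755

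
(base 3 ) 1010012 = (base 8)1457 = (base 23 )1CA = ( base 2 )1100101111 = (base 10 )815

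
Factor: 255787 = 7^1*36541^1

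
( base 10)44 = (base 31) 1D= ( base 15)2e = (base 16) 2c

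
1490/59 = 25+15/59= 25.25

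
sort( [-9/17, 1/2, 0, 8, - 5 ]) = [ - 5, - 9/17, 0,1/2,  8] 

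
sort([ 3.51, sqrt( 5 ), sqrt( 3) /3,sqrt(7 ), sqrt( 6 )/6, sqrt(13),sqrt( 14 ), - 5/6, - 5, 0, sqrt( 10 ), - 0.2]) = [ - 5,  -  5/6,-0.2,0,sqrt(6 ) /6 , sqrt (3 ) /3, sqrt(5), sqrt( 7 ),sqrt( 10),3.51, sqrt(13 ),sqrt( 14) ]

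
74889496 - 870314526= -795425030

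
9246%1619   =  1151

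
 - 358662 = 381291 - 739953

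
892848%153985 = 122923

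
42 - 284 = -242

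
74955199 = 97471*769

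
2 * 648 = 1296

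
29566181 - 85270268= -55704087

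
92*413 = 37996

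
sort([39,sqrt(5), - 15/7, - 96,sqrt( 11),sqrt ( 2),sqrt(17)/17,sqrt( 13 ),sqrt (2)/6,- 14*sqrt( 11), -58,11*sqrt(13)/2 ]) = [ - 96, - 58, - 14*sqrt (11), -15/7,sqrt(2)/6, sqrt(17)/17, sqrt (2),sqrt( 5), sqrt(11 ),sqrt(13 ), 11*sqrt(13)/2,39 ]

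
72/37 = 72/37 = 1.95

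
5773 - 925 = 4848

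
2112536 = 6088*347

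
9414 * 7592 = 71471088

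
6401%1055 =71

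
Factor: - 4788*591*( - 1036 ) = 2^4*3^3 * 7^2*19^1 *37^1*197^1 = 2931577488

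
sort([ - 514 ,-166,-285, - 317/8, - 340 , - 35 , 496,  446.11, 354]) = [ - 514,- 340,-285 , - 166, - 317/8, - 35,354 , 446.11,496]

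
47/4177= 47/4177 = 0.01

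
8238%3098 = 2042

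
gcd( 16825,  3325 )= 25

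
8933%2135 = 393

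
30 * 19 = 570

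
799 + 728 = 1527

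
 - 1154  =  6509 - 7663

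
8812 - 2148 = 6664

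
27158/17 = 1597 + 9/17 =1597.53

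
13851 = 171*81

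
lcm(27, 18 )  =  54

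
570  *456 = 259920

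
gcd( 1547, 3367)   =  91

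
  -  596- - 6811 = 6215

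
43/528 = 43/528 = 0.08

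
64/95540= 16/23885= 0.00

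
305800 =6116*50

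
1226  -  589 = 637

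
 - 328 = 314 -642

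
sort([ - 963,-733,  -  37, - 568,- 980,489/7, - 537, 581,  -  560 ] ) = [ - 980, - 963, - 733,- 568 , - 560 , - 537,-37, 489/7,581] 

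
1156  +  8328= 9484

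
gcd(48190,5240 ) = 10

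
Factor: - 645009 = - 3^1*67^1 * 3209^1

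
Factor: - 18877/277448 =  - 43/632 = - 2^(- 3 )*43^1*79^(-1)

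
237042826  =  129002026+108040800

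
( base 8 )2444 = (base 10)1316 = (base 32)194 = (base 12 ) 918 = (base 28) 1J0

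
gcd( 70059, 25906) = 1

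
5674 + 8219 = 13893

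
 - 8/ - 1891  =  8/1891= 0.00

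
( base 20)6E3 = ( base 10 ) 2683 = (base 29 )35F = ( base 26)3P5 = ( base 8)5173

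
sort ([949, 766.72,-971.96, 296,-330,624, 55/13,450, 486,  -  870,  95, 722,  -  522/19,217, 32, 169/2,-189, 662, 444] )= [ -971.96,  -  870,-330, -189,- 522/19, 55/13, 32,169/2, 95,  217, 296, 444, 450, 486,  624, 662, 722, 766.72,949]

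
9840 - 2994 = 6846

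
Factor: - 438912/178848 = - 2^2*3^( - 2 )*23^( - 1)*127^1 = - 508/207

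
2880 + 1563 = 4443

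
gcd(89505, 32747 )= 13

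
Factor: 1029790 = 2^1*5^1*29^1*53^1*67^1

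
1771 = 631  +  1140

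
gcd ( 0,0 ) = 0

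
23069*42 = 968898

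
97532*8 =780256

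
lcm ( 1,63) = 63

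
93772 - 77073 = 16699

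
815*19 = 15485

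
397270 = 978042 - 580772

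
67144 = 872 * 77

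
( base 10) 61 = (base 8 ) 75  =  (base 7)115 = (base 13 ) 49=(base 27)27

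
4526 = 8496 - 3970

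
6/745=6/745= 0.01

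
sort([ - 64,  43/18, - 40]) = [ -64 , - 40,43/18 ]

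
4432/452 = 9 + 91/113  =  9.81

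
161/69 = 7/3 =2.33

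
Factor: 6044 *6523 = 39425012= 2^2*11^1 *593^1*1511^1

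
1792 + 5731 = 7523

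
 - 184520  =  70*( - 2636)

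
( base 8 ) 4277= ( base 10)2239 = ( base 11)1756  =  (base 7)6346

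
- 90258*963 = - 86918454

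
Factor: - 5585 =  - 5^1*1117^1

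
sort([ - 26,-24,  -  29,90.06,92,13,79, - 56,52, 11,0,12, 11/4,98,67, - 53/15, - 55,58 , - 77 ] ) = [ - 77 , - 56, - 55, - 29, - 26 ,-24, - 53/15,0,11/4,11,12,13,52,58,67,  79, 90.06,92,98]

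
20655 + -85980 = - 65325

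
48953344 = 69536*704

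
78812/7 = 78812/7= 11258.86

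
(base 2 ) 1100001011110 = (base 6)44514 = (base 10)6238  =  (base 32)62u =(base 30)6RS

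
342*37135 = 12700170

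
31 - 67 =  - 36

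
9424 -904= 8520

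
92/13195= 92/13195 = 0.01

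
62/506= 31/253= 0.12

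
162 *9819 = 1590678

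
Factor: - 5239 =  - 13^2*31^1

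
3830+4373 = 8203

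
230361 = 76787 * 3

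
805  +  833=1638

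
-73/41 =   -  2 + 9/41=-1.78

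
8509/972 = 8509/972 =8.75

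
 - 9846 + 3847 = - 5999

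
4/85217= 4/85217  =  0.00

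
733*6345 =4650885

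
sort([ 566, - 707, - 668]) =[ - 707,  -  668, 566]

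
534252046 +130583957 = 664836003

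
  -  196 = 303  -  499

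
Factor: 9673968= 2^4*3^1*43^2 *109^1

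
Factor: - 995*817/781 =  - 812915/781 = -5^1*11^(  -  1)*19^1*43^1*71^( - 1 ) * 199^1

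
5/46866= 5/46866 = 0.00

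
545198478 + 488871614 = 1034070092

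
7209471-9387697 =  -2178226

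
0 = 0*11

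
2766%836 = 258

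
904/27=904/27 = 33.48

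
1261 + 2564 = 3825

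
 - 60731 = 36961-97692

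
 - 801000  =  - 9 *89000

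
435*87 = 37845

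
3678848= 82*44864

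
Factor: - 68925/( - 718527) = 22975/239509 = 5^2*919^1 *239509^(-1 ) 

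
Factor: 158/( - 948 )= - 2^( - 1 ) * 3^(- 1 )= - 1/6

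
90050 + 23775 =113825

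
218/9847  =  218/9847  =  0.02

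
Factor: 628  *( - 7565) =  - 2^2*5^1*17^1*89^1*157^1  =  - 4750820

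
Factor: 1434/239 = 6 = 2^1*3^1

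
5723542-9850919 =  - 4127377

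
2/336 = 1/168 = 0.01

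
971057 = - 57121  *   ( - 17)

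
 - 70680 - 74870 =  - 145550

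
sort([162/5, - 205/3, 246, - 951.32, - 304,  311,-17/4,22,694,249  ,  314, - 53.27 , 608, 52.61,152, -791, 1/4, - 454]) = [ - 951.32, - 791, - 454, - 304,-205/3, - 53.27, - 17/4, 1/4,22,162/5,52.61, 152,246,249,311,314, 608,694]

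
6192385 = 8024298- 1831913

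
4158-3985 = 173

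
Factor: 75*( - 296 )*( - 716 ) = 2^5*3^1*5^2*37^1 *179^1 = 15895200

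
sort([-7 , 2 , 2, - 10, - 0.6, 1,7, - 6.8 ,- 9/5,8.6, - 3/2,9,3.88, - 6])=[ - 10,-7 , - 6.8, - 6, - 9/5 ,-3/2, - 0.6, 1,  2, 2,3.88,7,8.6,9 ] 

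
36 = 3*12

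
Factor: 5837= 13^1*449^1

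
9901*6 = 59406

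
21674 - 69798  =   - 48124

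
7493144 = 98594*76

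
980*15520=15209600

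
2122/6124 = 1061/3062=   0.35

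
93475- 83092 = 10383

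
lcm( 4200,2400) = 16800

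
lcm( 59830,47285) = 2931670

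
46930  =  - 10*( - 4693)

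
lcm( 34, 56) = 952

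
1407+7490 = 8897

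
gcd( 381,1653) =3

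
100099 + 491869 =591968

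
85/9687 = 85/9687 = 0.01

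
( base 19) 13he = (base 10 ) 8279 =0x2057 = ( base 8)20127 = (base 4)2001113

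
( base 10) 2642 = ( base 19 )761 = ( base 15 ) bb2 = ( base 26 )3ng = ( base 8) 5122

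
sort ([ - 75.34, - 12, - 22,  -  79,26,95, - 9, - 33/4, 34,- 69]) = [ - 79, - 75.34, - 69, - 22, - 12,-9, - 33/4,  26,34 , 95 ] 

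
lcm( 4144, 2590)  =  20720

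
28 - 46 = -18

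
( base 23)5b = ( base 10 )126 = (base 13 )99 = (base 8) 176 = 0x7e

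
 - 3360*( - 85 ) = 285600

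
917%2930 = 917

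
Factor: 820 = 2^2  *  5^1*41^1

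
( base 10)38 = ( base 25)1D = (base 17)24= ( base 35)13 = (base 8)46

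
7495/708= 10  +  415/708 = 10.59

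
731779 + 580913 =1312692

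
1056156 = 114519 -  - 941637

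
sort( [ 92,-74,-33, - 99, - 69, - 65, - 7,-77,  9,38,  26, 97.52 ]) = [ - 99,-77,-74, -69, - 65, - 33, - 7 , 9, 26,38, 92  ,  97.52] 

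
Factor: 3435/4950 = 2^(-1) * 3^(- 1)*5^( - 1)*11^( -1)*229^1 = 229/330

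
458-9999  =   - 9541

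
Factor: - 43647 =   -  3^1*14549^1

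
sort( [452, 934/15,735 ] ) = [934/15 , 452, 735] 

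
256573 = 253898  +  2675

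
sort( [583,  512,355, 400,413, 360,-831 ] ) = [ - 831,355,360,  400,413, 512,583]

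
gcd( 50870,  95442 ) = 2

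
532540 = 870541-338001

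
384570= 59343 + 325227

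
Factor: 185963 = 17^1*10939^1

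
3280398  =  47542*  69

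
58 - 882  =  - 824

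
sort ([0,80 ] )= [0,80 ]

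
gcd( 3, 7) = 1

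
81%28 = 25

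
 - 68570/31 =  - 68570/31  =  -2211.94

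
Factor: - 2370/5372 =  - 2^ ( - 1 )*3^1 *5^1*17^( - 1 )=-15/34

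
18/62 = 9/31 = 0.29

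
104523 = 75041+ 29482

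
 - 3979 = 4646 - 8625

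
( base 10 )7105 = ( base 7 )26500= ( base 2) 1101111000001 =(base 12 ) 4141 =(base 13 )3307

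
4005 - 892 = 3113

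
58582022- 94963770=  - 36381748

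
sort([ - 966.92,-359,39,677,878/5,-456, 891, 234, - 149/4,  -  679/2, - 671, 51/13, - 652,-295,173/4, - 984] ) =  [ - 984, - 966.92,-671,-652, - 456, - 359, - 679/2, -295, - 149/4,  51/13, 39,173/4, 878/5,234,  677,891]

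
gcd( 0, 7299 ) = 7299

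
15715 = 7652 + 8063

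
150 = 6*25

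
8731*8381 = 73174511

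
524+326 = 850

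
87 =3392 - 3305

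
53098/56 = 948 + 5/28  =  948.18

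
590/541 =590/541 = 1.09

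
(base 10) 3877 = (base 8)7445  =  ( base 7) 14206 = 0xF25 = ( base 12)22B1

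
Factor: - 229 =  - 229^1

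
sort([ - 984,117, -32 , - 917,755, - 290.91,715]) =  [ - 984, - 917,-290.91, - 32 , 117,715,755 ]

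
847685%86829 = 66224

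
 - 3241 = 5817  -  9058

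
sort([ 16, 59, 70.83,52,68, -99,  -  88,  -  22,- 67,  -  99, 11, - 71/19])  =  [-99, -99,-88, - 67,- 22, - 71/19,  11, 16, 52, 59, 68, 70.83 ]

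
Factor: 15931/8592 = 89/48 = 2^(- 4)*3^( - 1 )* 89^1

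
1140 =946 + 194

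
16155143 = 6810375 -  - 9344768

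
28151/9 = 28151/9=3127.89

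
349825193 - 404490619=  - 54665426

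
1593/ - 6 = - 266 + 1/2   =  -265.50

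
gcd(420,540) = 60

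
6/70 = 3/35 = 0.09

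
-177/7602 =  - 59/2534 = -0.02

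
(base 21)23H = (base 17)35a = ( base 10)962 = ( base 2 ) 1111000010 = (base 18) 2H8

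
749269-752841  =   - 3572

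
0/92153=0 = 0.00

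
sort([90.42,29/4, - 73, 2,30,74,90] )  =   [ - 73, 2,29/4,  30,74,90, 90.42 ] 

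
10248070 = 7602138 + 2645932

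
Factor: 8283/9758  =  2^(-1)*3^1*7^ (-1 )*11^1*17^( - 1 )*41^( - 1)*251^1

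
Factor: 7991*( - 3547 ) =-28344077 = - 61^1*131^1*3547^1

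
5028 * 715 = 3595020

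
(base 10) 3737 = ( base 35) 31r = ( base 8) 7231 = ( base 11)2898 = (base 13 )1916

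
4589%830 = 439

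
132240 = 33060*4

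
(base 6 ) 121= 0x31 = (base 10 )49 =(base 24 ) 21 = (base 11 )45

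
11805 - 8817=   2988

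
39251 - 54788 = -15537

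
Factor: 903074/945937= 2^1 *17^1*26561^1*945937^( - 1) 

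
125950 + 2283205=2409155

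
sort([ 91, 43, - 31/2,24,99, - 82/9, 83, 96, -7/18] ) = [ -31/2,- 82/9  , - 7/18, 24,43,83, 91, 96 , 99]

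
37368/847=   44+ 100/847 = 44.12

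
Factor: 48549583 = 48549583^1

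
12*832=9984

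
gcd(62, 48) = 2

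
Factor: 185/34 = 2^( - 1 ) * 5^1*17^( - 1 )  *  37^1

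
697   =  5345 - 4648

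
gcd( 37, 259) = 37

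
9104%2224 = 208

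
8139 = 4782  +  3357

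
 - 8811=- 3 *2937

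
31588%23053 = 8535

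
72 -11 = 61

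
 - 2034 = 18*( - 113 )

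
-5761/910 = -7 + 87/130 = - 6.33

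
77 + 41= 118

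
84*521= 43764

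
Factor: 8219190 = 2^1* 3^1*5^1*7^1*39139^1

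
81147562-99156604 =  - 18009042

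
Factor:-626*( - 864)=2^6*3^3*313^1 = 540864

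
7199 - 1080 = 6119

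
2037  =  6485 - 4448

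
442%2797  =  442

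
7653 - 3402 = 4251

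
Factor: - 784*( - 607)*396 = 188451648 = 2^6*3^2*7^2*11^1 * 607^1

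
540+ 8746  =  9286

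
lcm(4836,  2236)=207948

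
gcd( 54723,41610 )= 3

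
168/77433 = 56/25811= 0.00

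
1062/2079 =118/231= 0.51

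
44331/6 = 7388  +  1/2= 7388.50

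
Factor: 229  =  229^1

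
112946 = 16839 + 96107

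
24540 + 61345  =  85885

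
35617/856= 35617/856 = 41.61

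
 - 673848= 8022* ( - 84 )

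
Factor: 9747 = 3^3 * 19^2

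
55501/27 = 55501/27 = 2055.59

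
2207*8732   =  19271524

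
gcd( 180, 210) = 30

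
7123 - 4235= 2888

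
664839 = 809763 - 144924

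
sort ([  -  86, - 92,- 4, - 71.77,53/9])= [ -92, - 86,-71.77, - 4, 53/9 ]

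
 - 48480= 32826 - 81306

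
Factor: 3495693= 3^1 * 17^1*68543^1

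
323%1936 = 323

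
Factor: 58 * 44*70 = 178640  =  2^4*5^1*7^1*11^1*29^1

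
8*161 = 1288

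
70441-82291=- 11850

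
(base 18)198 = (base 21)12b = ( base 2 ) 111101110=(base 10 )494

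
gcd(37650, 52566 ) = 6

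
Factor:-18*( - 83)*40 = 2^4 * 3^2*5^1 * 83^1 = 59760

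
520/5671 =520/5671 = 0.09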